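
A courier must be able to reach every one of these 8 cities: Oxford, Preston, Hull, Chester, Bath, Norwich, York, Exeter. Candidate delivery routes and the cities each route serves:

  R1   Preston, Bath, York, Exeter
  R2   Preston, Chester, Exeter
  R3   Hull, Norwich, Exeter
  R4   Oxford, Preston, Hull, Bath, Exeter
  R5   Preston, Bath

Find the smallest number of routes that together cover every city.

R1, R2, R3, R4 together cover {Oxford, Preston, Hull, Chester, Bath, Norwich, York, Exeter} — every city.
No 3 of the 5 routes cover everything (all 10 triples fall short), so 4 is minimum.

4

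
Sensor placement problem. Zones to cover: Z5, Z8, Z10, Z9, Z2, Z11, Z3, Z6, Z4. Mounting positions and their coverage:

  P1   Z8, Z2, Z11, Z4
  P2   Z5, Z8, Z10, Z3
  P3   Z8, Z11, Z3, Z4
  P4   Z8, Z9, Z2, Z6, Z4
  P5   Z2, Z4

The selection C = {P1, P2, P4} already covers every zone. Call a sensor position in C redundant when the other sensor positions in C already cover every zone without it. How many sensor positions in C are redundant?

0

Drop P1: Z11 uncovered — not redundant.
Drop P2: Z5, Z10, Z3 uncovered — not redundant.
Drop P4: Z9, Z6 uncovered — not redundant.
None of the sensor positions in C is redundant.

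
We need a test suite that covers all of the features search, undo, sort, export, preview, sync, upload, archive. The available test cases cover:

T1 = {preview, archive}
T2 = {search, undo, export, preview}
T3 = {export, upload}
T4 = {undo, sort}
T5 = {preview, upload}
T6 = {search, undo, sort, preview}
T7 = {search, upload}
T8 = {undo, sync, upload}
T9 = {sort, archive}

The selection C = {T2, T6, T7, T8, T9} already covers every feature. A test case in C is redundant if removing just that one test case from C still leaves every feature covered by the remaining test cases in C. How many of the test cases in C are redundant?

Drop T2: export uncovered — not redundant.
Drop T6: the rest still cover every feature — redundant.
Drop T7: the rest still cover every feature — redundant.
Drop T8: sync uncovered — not redundant.
Drop T9: archive uncovered — not redundant.
2 redundant: T6, T7.

2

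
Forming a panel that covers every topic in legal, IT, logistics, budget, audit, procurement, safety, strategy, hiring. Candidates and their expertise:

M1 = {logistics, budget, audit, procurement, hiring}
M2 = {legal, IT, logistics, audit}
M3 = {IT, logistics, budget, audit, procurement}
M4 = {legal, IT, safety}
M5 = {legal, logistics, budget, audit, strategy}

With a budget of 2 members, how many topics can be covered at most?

8

Choosing M1, M4 covers {legal, IT, logistics, budget, audit, procurement, safety, hiring} — 8 topics.
No choice of 2 members does better; here strategy is left uncovered.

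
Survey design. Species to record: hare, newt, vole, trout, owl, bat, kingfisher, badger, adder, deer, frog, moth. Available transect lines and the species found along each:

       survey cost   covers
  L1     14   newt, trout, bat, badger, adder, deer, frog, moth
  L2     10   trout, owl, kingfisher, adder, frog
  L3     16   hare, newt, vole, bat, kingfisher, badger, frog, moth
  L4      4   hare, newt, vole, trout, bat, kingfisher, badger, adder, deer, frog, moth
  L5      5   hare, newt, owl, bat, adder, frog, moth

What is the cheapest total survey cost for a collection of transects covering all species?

9

L4, L5 cover every species at survey cost 4 + 5 = 9.
Any cover uses at least 2 transects; among all covering selections none totals below 9.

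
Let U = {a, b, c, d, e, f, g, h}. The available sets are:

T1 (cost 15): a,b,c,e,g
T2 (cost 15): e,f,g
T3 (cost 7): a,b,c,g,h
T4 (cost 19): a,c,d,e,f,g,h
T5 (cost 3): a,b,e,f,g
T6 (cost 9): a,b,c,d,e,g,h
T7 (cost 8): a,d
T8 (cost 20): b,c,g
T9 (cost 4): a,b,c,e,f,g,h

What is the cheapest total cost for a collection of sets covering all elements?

12

T5, T6 cover every element at cost 3 + 9 = 12.
Any cover uses at least 2 sets; among all covering selections none totals below 12.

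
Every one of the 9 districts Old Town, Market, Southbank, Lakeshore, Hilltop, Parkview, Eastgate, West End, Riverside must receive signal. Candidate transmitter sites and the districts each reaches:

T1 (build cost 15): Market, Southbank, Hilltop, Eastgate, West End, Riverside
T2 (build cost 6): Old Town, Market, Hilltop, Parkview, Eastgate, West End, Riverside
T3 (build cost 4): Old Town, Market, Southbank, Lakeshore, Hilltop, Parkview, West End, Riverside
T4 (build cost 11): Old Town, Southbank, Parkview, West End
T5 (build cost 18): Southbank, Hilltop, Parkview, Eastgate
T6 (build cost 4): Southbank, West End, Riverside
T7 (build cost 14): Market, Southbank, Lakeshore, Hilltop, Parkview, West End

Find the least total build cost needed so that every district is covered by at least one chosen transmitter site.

T2, T3 cover every district at build cost 6 + 4 = 10.
Any cover uses at least 2 transmitter sites; among all covering selections none totals below 10.

10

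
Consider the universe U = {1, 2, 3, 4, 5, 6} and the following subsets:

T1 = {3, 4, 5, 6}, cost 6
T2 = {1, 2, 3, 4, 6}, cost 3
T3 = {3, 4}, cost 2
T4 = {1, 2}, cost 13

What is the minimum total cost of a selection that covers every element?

9

T1, T2 cover every element at cost 6 + 3 = 9.
Any cover uses at least 2 sets; among all covering selections none totals below 9.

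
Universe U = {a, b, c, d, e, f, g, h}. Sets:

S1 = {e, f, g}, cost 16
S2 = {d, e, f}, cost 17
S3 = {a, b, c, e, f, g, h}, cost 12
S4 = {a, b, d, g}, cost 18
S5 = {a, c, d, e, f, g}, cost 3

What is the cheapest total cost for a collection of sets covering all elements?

S3, S5 cover every element at cost 12 + 3 = 15.
Any cover uses at least 2 sets; among all covering selections none totals below 15.

15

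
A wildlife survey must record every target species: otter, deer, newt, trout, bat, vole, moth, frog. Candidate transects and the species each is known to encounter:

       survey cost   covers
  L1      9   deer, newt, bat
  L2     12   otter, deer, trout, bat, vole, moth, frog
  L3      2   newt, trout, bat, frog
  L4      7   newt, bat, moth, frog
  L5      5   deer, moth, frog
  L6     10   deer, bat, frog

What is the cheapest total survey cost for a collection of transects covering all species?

L2, L3 cover every species at survey cost 12 + 2 = 14.
Any cover uses at least 2 transects; among all covering selections none totals below 14.
Greedy by coverage-per-survey cost would pick L3, L5, L2 for 19 — worse than the optimum 14.

14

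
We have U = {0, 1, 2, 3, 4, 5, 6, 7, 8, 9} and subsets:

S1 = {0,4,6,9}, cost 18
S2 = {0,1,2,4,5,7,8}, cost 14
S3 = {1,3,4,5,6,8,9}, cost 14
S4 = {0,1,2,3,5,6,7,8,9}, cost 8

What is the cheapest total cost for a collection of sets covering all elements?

22

S2, S4 cover every element at cost 14 + 8 = 22.
Any cover uses at least 2 sets; among all covering selections none totals below 22.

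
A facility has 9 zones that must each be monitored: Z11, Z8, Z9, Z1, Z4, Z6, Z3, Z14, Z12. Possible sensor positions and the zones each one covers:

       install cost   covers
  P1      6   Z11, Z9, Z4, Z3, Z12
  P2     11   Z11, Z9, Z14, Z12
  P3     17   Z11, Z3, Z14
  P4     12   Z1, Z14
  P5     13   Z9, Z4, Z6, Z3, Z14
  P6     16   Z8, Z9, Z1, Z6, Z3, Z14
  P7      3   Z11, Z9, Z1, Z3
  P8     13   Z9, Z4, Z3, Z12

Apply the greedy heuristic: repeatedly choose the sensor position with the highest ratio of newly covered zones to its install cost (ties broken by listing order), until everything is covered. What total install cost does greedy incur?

25

Pick 1: P7 adds 4 new (Z11, Z9, Z1, Z3) at install cost 3 (ratio 4/3).
Pick 2: P1 adds 2 new (Z4, Z12) at install cost 6 (ratio 2/6).
Pick 3: P6 adds 3 new (Z8, Z6, Z14) at install cost 16 (ratio 3/16).
Greedy total install cost: 3 + 6 + 16 = 25. (The true optimum is 22, so greedy overshoots here.)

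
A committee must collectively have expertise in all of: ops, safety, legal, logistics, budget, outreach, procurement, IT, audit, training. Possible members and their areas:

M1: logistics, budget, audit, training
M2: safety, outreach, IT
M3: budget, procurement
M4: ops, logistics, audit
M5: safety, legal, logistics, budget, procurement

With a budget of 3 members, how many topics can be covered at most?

Choosing M1, M2, M5 covers {safety, legal, logistics, budget, outreach, procurement, IT, audit, training} — 9 topics.
No choice of 3 members does better; here ops is left uncovered.

9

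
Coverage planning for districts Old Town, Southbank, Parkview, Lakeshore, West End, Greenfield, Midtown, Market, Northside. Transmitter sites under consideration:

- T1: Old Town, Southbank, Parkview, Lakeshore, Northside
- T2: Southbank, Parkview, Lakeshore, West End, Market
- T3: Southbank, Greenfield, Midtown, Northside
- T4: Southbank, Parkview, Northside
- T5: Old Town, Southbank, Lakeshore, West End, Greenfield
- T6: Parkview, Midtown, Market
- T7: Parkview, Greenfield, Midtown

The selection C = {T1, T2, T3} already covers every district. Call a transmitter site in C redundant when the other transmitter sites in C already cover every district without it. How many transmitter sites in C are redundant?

0

Drop T1: Old Town uncovered — not redundant.
Drop T2: West End, Market uncovered — not redundant.
Drop T3: Greenfield, Midtown uncovered — not redundant.
None of the transmitter sites in C is redundant.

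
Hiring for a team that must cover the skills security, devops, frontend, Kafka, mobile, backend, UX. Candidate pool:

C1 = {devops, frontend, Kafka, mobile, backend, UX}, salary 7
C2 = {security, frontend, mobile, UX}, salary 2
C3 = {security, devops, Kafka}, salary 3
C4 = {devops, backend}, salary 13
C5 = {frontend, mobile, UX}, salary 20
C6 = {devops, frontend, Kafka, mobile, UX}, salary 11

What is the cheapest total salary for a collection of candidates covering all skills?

C1, C2 cover every skill at salary 7 + 2 = 9.
Any cover uses at least 2 candidates; among all covering selections none totals below 9.
Greedy by coverage-per-salary would pick C2, C3, C1 for 12 — worse than the optimum 9.

9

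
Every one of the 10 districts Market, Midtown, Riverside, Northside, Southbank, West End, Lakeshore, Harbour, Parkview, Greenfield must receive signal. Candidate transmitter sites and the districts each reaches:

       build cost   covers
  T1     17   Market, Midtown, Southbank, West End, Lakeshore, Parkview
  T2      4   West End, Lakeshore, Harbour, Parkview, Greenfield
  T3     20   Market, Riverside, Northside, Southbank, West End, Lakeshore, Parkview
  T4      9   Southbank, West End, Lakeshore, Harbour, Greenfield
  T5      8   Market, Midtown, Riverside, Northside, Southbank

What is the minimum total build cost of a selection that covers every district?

12

T2, T5 cover every district at build cost 4 + 8 = 12.
Any cover uses at least 2 transmitter sites; among all covering selections none totals below 12.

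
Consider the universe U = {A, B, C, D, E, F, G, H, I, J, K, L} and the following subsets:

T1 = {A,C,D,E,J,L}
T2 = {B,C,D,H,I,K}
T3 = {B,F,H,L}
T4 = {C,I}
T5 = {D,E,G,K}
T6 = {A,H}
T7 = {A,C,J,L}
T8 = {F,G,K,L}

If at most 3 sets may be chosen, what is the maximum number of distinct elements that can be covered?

12

Choosing T1, T2, T8 covers {A, B, C, D, E, F, G, H, I, J, K, L} — 12 elements.
That is all 12 elements.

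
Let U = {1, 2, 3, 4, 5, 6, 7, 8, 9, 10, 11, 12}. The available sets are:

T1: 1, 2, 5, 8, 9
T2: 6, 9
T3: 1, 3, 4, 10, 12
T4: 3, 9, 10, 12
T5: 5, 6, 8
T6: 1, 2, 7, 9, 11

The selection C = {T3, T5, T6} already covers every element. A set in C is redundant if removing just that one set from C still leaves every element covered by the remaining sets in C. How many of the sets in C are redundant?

0

Drop T3: 3, 4, 10, 12 uncovered — not redundant.
Drop T5: 5, 6, 8 uncovered — not redundant.
Drop T6: 2, 7, 9, 11 uncovered — not redundant.
None of the sets in C is redundant.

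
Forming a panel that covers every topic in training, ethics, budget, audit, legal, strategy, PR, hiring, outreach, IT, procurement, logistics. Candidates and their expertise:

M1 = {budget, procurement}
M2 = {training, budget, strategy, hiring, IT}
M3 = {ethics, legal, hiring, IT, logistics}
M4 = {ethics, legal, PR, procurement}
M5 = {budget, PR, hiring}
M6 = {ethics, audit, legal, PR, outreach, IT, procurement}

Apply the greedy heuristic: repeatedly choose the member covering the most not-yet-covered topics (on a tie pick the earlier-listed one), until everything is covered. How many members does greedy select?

3

Pick 1: M6 covers 7 new topics (ethics, audit, legal, PR, outreach, IT, procurement).
Pick 2: M2 covers 4 new topics (training, budget, strategy, hiring).
Pick 3: M3 covers 1 new topics (logistics).
Greedy uses 3 members.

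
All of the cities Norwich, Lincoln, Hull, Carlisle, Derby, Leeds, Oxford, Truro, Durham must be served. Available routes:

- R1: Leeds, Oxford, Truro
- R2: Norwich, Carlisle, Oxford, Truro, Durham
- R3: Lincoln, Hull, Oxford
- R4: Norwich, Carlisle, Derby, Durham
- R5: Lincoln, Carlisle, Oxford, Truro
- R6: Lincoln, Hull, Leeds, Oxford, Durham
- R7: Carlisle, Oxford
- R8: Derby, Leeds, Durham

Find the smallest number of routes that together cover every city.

R1, R3, R4 together cover {Norwich, Lincoln, Hull, Carlisle, Derby, Leeds, Oxford, Truro, Durham} — every city.
No 2 of the 8 routes cover everything (all 28 pairs fall short), so 3 is minimum.

3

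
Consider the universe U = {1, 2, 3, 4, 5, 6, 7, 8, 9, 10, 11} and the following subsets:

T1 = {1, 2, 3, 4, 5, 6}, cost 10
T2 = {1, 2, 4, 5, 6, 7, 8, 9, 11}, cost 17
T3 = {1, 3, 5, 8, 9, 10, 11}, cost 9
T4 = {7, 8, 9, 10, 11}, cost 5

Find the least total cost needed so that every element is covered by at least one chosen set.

T1, T4 cover every element at cost 10 + 5 = 15.
Any cover uses at least 2 sets; among all covering selections none totals below 15.

15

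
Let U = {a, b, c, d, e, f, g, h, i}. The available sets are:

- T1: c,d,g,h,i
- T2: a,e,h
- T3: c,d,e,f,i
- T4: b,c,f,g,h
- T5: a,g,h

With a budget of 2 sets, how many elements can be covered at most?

Choosing T3, T4 covers {b, c, d, e, f, g, h, i} — 8 elements.
No choice of 2 sets does better; here a is left uncovered.

8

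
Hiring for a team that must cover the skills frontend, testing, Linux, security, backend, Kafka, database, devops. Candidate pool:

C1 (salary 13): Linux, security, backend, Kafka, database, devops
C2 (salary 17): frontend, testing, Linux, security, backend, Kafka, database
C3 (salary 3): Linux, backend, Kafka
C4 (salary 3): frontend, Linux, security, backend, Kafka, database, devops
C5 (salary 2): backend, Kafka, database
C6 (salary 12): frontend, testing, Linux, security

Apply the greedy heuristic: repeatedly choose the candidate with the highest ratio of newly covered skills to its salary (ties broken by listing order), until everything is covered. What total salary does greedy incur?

15

Pick 1: C4 adds 7 new (frontend, Linux, security, backend, Kafka, database, devops) at salary 3 (ratio 7/3).
Pick 2: C6 adds 1 new (testing) at salary 12 (ratio 1/12).
Greedy total salary: 3 + 12 = 15.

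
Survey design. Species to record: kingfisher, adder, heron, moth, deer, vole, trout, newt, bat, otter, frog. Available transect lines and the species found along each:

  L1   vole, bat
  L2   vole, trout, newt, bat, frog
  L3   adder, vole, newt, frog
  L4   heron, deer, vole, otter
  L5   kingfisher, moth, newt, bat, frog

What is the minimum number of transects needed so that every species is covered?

4

L2, L3, L4, L5 together cover {kingfisher, adder, heron, moth, deer, vole, trout, newt, bat, otter, frog} — every species.
No 3 of the 5 transects cover everything (all 10 triples fall short), so 4 is minimum.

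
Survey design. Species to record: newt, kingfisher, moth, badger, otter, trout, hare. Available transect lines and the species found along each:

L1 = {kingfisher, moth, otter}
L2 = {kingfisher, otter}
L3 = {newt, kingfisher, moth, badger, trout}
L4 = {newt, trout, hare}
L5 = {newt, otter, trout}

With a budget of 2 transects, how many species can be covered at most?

6

Choosing L1, L3 covers {newt, kingfisher, moth, badger, otter, trout} — 6 species.
No choice of 2 transects does better; here hare is left uncovered.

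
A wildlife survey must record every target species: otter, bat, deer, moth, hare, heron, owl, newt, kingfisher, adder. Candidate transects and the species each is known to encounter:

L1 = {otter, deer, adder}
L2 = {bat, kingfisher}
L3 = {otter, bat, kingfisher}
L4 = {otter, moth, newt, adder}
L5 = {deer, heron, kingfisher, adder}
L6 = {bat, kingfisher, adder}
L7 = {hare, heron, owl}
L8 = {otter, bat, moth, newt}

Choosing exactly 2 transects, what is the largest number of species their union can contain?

Choosing L5, L8 covers {otter, bat, deer, moth, heron, newt, kingfisher, adder} — 8 species.
No choice of 2 transects does better; here hare, owl are left uncovered.

8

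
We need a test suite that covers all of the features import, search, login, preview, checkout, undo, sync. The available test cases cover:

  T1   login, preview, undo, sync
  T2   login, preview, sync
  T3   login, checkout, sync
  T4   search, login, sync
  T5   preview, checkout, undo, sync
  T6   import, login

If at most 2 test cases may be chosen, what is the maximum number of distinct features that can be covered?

6

Choosing T4, T5 covers {search, login, preview, checkout, undo, sync} — 6 features.
No choice of 2 test cases does better; here import is left uncovered.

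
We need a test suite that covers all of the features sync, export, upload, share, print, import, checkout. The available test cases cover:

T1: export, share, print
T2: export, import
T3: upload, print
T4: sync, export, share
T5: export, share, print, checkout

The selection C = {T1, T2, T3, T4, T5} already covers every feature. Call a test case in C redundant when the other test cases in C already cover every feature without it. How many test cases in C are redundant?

1

Drop T1: the rest still cover every feature — redundant.
Drop T2: import uncovered — not redundant.
Drop T3: upload uncovered — not redundant.
Drop T4: sync uncovered — not redundant.
Drop T5: checkout uncovered — not redundant.
1 redundant: T1.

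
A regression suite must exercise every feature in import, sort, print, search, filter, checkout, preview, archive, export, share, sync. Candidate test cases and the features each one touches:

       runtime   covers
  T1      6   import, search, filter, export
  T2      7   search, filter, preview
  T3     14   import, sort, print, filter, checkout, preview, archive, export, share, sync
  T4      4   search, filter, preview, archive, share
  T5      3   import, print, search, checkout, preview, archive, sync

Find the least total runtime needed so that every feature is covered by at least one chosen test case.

17

T3, T5 cover every feature at runtime 14 + 3 = 17.
Any cover uses at least 2 test cases; among all covering selections none totals below 17.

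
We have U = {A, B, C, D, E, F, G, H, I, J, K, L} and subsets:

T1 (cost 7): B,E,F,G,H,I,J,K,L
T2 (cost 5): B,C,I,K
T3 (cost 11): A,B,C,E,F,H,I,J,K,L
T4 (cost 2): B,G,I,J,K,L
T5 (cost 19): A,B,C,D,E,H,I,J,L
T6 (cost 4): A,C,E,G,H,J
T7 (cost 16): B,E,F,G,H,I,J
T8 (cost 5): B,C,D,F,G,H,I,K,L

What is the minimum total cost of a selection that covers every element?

T6, T8 cover every element at cost 4 + 5 = 9.
Any cover uses at least 2 sets; among all covering selections none totals below 9.
Greedy by coverage-per-cost would pick T4, T6, T8 for 11 — worse than the optimum 9.

9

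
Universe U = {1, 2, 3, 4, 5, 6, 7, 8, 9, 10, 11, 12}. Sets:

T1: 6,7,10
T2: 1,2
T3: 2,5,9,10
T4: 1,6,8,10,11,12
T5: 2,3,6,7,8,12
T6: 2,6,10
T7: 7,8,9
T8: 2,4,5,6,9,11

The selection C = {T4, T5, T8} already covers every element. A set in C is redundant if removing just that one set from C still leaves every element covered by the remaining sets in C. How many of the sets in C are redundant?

Drop T4: 1, 10 uncovered — not redundant.
Drop T5: 3, 7 uncovered — not redundant.
Drop T8: 4, 5, 9 uncovered — not redundant.
None of the sets in C is redundant.

0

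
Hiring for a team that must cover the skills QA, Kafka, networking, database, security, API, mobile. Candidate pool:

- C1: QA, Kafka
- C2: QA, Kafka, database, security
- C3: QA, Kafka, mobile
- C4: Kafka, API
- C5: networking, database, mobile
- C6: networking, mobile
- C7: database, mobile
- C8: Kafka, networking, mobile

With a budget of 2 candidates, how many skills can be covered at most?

6

Choosing C2, C5 covers {QA, Kafka, networking, database, security, mobile} — 6 skills.
No choice of 2 candidates does better; here API is left uncovered.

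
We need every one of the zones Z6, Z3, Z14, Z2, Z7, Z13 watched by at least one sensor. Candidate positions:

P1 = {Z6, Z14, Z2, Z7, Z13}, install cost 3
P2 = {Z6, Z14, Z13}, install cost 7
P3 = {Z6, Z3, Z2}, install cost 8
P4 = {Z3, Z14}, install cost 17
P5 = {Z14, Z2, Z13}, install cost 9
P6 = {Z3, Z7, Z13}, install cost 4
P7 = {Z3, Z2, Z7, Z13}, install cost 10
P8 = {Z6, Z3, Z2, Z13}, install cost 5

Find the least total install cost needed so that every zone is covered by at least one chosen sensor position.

7

P1, P6 cover every zone at install cost 3 + 4 = 7.
Any cover uses at least 2 sensor positions; among all covering selections none totals below 7.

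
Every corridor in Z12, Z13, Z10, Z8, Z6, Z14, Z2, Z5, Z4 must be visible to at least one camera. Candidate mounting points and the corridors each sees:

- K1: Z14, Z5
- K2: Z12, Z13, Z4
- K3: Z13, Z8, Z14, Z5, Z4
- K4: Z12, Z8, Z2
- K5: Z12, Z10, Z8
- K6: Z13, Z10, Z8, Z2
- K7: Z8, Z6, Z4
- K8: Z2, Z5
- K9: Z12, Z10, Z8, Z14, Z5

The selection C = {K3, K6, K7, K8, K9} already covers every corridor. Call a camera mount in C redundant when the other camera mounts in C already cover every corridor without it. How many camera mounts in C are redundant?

Drop K3: the rest still cover every corridor — redundant.
Drop K6: the rest still cover every corridor — redundant.
Drop K7: Z6 uncovered — not redundant.
Drop K8: the rest still cover every corridor — redundant.
Drop K9: Z12 uncovered — not redundant.
3 redundant: K3, K6, K8.

3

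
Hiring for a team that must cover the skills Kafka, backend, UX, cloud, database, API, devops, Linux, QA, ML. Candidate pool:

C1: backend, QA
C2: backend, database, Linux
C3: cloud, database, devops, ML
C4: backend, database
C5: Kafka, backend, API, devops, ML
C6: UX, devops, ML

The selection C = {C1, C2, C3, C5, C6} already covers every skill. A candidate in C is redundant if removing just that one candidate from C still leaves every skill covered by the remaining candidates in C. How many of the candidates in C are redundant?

Drop C1: QA uncovered — not redundant.
Drop C2: Linux uncovered — not redundant.
Drop C3: cloud uncovered — not redundant.
Drop C5: Kafka, API uncovered — not redundant.
Drop C6: UX uncovered — not redundant.
None of the candidates in C is redundant.

0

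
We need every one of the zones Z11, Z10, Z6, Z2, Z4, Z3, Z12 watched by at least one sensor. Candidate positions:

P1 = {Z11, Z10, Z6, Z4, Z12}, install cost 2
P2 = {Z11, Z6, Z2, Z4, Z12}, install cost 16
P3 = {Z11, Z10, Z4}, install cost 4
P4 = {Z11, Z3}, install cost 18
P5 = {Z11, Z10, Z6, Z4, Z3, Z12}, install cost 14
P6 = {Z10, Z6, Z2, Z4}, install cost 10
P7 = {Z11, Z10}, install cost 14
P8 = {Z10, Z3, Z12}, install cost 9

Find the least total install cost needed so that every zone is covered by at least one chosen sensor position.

P1, P6, P8 cover every zone at install cost 2 + 10 + 9 = 21.
Any cover uses at least 2 sensor positions; among all covering selections none totals below 21.

21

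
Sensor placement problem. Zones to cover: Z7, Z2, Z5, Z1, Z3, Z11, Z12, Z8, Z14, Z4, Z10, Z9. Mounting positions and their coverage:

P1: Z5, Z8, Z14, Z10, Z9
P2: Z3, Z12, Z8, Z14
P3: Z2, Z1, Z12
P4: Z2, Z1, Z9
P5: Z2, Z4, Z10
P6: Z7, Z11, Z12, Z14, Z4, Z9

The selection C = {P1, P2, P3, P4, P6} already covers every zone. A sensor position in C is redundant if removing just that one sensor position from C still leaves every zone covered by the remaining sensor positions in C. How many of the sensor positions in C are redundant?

2

Drop P1: Z5, Z10 uncovered — not redundant.
Drop P2: Z3 uncovered — not redundant.
Drop P3: the rest still cover every zone — redundant.
Drop P4: the rest still cover every zone — redundant.
Drop P6: Z7, Z11, Z4 uncovered — not redundant.
2 redundant: P3, P4.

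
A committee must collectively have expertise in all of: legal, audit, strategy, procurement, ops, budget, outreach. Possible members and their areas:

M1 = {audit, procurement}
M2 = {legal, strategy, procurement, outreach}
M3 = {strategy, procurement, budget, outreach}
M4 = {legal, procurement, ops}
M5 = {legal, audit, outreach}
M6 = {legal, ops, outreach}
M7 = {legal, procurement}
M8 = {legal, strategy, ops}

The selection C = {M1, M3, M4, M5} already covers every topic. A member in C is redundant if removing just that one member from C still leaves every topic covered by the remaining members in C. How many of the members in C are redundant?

Drop M1: the rest still cover every topic — redundant.
Drop M3: strategy, budget uncovered — not redundant.
Drop M4: ops uncovered — not redundant.
Drop M5: the rest still cover every topic — redundant.
2 redundant: M1, M5.

2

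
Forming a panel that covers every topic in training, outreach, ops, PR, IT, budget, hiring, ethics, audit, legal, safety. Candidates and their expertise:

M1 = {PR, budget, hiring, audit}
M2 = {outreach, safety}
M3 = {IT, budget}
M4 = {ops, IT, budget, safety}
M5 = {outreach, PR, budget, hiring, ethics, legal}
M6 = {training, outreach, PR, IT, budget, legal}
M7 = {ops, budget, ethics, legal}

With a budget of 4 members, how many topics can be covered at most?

11

Choosing M1, M2, M6, M7 covers {training, outreach, ops, PR, IT, budget, hiring, ethics, audit, legal, safety} — 11 topics.
That is all 11 topics.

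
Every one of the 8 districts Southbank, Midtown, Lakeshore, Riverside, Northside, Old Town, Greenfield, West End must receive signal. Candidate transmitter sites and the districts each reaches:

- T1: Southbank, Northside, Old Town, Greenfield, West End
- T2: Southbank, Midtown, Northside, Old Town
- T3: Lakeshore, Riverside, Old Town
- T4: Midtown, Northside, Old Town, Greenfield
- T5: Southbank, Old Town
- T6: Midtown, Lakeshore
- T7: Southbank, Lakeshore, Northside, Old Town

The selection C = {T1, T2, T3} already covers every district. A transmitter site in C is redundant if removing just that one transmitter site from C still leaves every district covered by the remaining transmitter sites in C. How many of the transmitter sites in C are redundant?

0

Drop T1: Greenfield, West End uncovered — not redundant.
Drop T2: Midtown uncovered — not redundant.
Drop T3: Lakeshore, Riverside uncovered — not redundant.
None of the transmitter sites in C is redundant.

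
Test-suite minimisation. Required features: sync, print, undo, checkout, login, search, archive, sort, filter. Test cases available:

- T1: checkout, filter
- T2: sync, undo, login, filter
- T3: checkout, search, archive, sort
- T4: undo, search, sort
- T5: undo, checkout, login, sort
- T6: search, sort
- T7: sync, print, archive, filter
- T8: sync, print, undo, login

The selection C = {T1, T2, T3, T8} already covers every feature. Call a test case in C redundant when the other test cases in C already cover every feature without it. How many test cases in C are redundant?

2

Drop T1: the rest still cover every feature — redundant.
Drop T2: the rest still cover every feature — redundant.
Drop T3: search, archive, sort uncovered — not redundant.
Drop T8: print uncovered — not redundant.
2 redundant: T1, T2.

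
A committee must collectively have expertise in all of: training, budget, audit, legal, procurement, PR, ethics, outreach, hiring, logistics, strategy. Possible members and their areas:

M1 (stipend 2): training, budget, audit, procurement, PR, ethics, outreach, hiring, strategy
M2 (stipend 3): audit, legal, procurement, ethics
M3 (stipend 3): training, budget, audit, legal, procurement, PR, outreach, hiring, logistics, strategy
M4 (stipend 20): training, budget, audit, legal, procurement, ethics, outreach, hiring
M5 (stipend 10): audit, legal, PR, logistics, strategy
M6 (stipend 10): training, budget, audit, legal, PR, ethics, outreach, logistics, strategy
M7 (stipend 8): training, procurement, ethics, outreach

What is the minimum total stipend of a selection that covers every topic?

5

M1, M3 cover every topic at stipend 2 + 3 = 5.
Any cover uses at least 2 members; among all covering selections none totals below 5.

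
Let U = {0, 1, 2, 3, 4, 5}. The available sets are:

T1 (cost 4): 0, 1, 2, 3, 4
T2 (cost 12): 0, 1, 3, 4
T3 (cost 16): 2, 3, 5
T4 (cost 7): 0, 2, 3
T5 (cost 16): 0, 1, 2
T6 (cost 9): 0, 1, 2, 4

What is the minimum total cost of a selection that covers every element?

20

T1, T3 cover every element at cost 4 + 16 = 20.
Any cover uses at least 2 sets; among all covering selections none totals below 20.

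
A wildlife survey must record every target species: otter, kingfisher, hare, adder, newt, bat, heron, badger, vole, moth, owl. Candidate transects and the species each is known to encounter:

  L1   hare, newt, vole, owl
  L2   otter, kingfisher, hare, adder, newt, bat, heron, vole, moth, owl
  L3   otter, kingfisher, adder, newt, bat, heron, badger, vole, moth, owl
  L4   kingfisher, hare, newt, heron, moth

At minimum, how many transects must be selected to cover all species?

2

L1, L3 together cover {otter, kingfisher, hare, adder, newt, bat, heron, badger, vole, moth, owl} — every species.
No single transect contains all 11 species, so 2 is optimal.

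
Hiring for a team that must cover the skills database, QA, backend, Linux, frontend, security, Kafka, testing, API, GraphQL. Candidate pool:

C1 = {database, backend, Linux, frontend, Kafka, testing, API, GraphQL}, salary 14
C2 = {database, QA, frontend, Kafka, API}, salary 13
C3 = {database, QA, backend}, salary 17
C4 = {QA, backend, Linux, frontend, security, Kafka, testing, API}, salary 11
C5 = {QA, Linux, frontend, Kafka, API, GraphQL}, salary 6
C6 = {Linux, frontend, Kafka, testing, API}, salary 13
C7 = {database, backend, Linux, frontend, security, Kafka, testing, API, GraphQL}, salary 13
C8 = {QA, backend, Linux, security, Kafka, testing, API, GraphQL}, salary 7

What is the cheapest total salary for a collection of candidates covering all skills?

C5, C7 cover every skill at salary 6 + 13 = 19.
Any cover uses at least 2 candidates; among all covering selections none totals below 19.

19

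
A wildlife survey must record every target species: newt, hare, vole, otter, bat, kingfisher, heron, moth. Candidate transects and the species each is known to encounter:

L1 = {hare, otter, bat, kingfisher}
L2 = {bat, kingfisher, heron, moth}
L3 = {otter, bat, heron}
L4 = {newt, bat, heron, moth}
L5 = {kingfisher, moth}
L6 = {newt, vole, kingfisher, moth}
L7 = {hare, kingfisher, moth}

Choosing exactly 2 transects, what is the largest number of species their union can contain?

Choosing L1, L4 covers {newt, hare, otter, bat, kingfisher, heron, moth} — 7 species.
No choice of 2 transects does better; here vole is left uncovered.

7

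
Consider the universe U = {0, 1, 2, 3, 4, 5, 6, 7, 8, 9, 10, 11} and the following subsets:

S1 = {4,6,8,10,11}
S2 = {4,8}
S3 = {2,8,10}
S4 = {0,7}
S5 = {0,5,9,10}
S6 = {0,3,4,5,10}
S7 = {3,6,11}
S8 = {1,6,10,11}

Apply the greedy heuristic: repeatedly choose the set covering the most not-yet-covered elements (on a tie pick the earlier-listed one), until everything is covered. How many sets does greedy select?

6

Pick 1: S1 covers 5 new elements (4, 6, 8, 10, 11).
Pick 2: S5 covers 3 new elements (0, 5, 9).
Pick 3: S3 covers 1 new elements (2).
Pick 4: S4 covers 1 new elements (7).
Pick 5: S6 covers 1 new elements (3).
Pick 6: S8 covers 1 new elements (1).
Greedy uses 6 sets. (The true minimum is 5.)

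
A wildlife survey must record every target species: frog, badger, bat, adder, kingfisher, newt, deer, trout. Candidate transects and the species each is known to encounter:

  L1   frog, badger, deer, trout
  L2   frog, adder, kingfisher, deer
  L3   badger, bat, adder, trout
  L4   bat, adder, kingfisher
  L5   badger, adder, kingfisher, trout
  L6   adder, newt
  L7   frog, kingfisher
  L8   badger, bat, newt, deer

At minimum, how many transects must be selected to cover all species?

3

L1, L2, L8 together cover {frog, badger, bat, adder, kingfisher, newt, deer, trout} — every species.
No 2 of the 8 transects cover everything (all 28 pairs fall short), so 3 is minimum.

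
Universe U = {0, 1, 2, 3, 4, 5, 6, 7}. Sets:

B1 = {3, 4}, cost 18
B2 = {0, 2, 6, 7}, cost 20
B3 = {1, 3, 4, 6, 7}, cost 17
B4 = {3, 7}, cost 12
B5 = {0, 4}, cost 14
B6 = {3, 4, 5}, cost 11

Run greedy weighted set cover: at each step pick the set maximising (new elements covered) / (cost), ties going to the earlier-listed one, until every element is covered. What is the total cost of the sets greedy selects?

48

Pick 1: B3 adds 5 new (1, 3, 4, 6, 7) at cost 17 (ratio 5/17).
Pick 2: B2 adds 2 new (0, 2) at cost 20 (ratio 2/20).
Pick 3: B6 adds 1 new (5) at cost 11 (ratio 1/11).
Greedy total cost: 17 + 20 + 11 = 48.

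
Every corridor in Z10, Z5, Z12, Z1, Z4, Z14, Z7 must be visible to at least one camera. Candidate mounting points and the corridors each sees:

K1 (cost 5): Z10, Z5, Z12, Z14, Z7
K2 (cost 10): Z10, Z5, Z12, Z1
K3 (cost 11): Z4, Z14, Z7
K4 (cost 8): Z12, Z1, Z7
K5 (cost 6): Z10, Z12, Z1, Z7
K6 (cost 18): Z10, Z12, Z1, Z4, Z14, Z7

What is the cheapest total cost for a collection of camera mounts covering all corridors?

K2, K3 cover every corridor at cost 10 + 11 = 21.
Any cover uses at least 2 camera mounts; among all covering selections none totals below 21.
Greedy by coverage-per-cost would pick K1, K5, K3 for 22 — worse than the optimum 21.

21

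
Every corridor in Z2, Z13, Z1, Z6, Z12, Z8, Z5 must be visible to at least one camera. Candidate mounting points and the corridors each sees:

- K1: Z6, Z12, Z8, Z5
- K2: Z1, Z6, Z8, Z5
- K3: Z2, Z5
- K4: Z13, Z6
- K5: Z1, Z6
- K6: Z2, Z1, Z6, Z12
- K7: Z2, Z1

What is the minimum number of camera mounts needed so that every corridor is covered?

K1, K4, K6 together cover {Z2, Z13, Z1, Z6, Z12, Z8, Z5} — every corridor.
No 2 of the 7 camera mounts cover everything (all 21 pairs fall short), so 3 is minimum.

3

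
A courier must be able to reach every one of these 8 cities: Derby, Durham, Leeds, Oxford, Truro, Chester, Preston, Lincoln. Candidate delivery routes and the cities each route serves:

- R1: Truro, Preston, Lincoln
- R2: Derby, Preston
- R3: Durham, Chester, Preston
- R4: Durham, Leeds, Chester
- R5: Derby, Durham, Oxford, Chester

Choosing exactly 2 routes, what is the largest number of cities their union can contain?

7

Choosing R1, R5 covers {Derby, Durham, Oxford, Truro, Chester, Preston, Lincoln} — 7 cities.
No choice of 2 routes does better; here Leeds is left uncovered.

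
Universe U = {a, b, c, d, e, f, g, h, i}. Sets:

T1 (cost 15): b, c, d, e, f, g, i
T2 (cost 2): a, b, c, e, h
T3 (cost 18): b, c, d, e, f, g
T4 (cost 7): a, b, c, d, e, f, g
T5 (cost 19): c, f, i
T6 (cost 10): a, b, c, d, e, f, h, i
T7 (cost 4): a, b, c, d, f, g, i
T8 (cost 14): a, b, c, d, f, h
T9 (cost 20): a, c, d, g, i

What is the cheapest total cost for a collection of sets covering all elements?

6

T2, T7 cover every element at cost 2 + 4 = 6.
Any cover uses at least 2 sets; among all covering selections none totals below 6.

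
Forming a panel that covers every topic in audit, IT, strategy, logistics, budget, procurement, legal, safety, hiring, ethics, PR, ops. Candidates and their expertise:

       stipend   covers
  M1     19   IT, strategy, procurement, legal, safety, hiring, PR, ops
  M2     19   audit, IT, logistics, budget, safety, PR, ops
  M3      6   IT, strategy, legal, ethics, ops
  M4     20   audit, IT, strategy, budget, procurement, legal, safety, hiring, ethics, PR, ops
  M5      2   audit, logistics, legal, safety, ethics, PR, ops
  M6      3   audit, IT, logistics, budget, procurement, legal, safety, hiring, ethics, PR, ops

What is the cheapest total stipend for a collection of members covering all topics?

M3, M6 cover every topic at stipend 6 + 3 = 9.
Any cover uses at least 2 members; among all covering selections none totals below 9.

9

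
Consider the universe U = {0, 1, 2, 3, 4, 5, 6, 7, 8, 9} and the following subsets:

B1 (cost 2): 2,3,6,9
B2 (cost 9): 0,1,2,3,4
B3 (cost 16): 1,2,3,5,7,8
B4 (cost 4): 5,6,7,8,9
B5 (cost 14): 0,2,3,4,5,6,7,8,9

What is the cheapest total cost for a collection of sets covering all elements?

B2, B4 cover every element at cost 9 + 4 = 13.
Any cover uses at least 2 sets; among all covering selections none totals below 13.
Greedy by coverage-per-cost would pick B1, B4, B2 for 15 — worse than the optimum 13.

13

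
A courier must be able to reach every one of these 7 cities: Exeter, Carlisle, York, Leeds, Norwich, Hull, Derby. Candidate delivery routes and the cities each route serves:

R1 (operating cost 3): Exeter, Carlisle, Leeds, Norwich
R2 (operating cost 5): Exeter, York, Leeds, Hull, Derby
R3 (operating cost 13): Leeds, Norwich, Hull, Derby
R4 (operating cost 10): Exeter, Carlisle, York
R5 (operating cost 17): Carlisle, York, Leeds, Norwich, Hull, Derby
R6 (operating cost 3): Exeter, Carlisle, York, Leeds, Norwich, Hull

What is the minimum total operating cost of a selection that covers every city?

R1, R2 cover every city at operating cost 3 + 5 = 8.
Any cover uses at least 2 routes; among all covering selections none totals below 8.

8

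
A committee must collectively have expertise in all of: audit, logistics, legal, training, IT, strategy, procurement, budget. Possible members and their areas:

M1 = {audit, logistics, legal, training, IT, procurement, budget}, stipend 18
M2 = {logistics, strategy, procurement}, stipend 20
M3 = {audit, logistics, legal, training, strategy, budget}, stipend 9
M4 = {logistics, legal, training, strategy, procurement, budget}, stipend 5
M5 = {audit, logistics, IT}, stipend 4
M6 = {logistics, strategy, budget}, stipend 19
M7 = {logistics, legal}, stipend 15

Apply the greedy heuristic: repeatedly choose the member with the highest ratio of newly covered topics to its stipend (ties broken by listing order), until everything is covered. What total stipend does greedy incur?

Pick 1: M4 adds 6 new (logistics, legal, training, strategy, procurement, budget) at stipend 5 (ratio 6/5).
Pick 2: M5 adds 2 new (audit, IT) at stipend 4 (ratio 2/4).
Greedy total stipend: 5 + 4 = 9.

9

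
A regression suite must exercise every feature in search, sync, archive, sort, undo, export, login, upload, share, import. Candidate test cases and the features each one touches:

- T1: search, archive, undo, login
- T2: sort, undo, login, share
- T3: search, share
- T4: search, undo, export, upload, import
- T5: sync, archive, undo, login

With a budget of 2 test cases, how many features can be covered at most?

8

Choosing T2, T4 covers {search, sort, undo, export, login, upload, share, import} — 8 features.
No choice of 2 test cases does better; here sync, archive are left uncovered.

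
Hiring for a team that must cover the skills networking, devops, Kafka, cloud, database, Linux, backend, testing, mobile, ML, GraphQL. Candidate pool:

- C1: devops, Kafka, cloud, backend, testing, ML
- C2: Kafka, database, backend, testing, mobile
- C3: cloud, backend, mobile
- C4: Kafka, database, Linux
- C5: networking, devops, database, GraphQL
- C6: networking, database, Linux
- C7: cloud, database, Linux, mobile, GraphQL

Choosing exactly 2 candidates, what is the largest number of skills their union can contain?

Choosing C1, C7 covers {devops, Kafka, cloud, database, Linux, backend, testing, mobile, ML, GraphQL} — 10 skills.
No choice of 2 candidates does better; here networking is left uncovered.

10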